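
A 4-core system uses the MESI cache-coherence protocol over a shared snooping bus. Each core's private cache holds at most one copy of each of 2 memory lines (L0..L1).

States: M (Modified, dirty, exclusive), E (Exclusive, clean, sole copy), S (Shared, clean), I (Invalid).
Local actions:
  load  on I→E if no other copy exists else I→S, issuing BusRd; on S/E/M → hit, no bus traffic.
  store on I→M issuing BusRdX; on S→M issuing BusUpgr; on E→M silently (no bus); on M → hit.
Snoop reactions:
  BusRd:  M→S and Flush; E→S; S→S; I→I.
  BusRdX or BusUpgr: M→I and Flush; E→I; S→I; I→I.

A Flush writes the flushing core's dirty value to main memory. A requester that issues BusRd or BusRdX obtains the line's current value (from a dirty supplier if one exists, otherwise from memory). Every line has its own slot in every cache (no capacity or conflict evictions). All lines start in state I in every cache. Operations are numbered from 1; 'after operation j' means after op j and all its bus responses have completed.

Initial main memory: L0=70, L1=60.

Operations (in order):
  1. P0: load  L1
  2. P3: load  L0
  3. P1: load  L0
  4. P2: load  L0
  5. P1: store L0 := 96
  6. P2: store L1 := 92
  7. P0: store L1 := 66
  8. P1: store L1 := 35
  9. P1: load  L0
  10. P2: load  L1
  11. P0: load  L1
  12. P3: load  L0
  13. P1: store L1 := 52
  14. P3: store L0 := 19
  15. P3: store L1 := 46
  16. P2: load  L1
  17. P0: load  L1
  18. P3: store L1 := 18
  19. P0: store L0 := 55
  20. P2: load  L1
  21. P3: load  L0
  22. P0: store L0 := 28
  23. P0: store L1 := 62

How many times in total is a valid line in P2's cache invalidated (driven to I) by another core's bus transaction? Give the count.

invalidations = 5

step 1: P0: load  L1  ⟶  EIII  (L1)  txn=BusRd  M[L1]=60
step 2: P3: load  L0  ⟶  IIIE  (L0)  txn=BusRd  M[L0]=70
step 3: P1: load  L0  ⟶  ISIS  (L0)  txn=BusRd  M[L0]=70
step 4: P2: load  L0  ⟶  ISSS  (L0)  txn=BusRd  M[L0]=70
step 5: P1: store L0 := 96  ⟶  IMII  (L0)  txn=BusUpgr  M[L0]=70
step 6: P2: store L1 := 92  ⟶  IIMI  (L1)  txn=BusRdX  M[L1]=60
step 7: P0: store L1 := 66  ⟶  MIII  (L1)  txn=BusRdX+Flush  M[L1]=92
step 8: P1: store L1 := 35  ⟶  IMII  (L1)  txn=BusRdX+Flush  M[L1]=66
step 9: P1: load  L0  ⟶  IMII  (L0)  txn=∅  M[L0]=70
step 10: P2: load  L1  ⟶  ISSI  (L1)  txn=BusRd+Flush  M[L1]=35
step 11: P0: load  L1  ⟶  SSSI  (L1)  txn=BusRd  M[L1]=35
step 12: P3: load  L0  ⟶  ISIS  (L0)  txn=BusRd+Flush  M[L0]=96
step 13: P1: store L1 := 52  ⟶  IMII  (L1)  txn=BusUpgr  M[L1]=35
step 14: P3: store L0 := 19  ⟶  IIIM  (L0)  txn=BusUpgr  M[L0]=96
step 15: P3: store L1 := 46  ⟶  IIIM  (L1)  txn=BusRdX+Flush  M[L1]=52
step 16: P2: load  L1  ⟶  IISS  (L1)  txn=BusRd+Flush  M[L1]=46
step 17: P0: load  L1  ⟶  SISS  (L1)  txn=BusRd  M[L1]=46
step 18: P3: store L1 := 18  ⟶  IIIM  (L1)  txn=BusUpgr  M[L1]=46
step 19: P0: store L0 := 55  ⟶  MIII  (L0)  txn=BusRdX+Flush  M[L0]=19
step 20: P2: load  L1  ⟶  IISS  (L1)  txn=BusRd+Flush  M[L1]=18
step 21: P3: load  L0  ⟶  SIIS  (L0)  txn=BusRd+Flush  M[L0]=55
step 22: P0: store L0 := 28  ⟶  MIII  (L0)  txn=BusUpgr  M[L0]=55
step 23: P0: store L1 := 62  ⟶  MIII  (L1)  txn=BusRdX  M[L1]=18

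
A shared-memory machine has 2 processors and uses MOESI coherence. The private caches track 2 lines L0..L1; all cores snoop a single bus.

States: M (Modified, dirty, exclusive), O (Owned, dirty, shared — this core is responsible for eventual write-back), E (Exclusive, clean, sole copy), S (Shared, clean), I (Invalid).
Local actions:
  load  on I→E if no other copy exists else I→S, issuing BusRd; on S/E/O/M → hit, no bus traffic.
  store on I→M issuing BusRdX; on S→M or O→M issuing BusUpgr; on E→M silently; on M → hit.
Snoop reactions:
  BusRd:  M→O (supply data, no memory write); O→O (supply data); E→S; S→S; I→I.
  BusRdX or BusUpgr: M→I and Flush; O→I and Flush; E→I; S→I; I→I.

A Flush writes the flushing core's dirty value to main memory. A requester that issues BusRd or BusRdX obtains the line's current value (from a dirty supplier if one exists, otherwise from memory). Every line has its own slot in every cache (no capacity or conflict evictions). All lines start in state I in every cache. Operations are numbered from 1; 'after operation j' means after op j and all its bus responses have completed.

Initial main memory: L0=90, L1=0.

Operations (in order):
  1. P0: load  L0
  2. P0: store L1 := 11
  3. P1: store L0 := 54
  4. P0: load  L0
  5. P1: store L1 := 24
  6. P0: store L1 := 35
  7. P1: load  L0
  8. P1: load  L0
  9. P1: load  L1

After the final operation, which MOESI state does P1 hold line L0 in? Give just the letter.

[1] P0: load  L0 | P0:E(90), P1:I | bus: BusRd
[2] P0: store L1 := 11 | P0:M(11), P1:I | bus: BusRdX
[3] P1: store L0 := 54 | P0:I, P1:M(54) | bus: BusRdX
[4] P0: load  L0 | P0:S(54), P1:O(54) | bus: BusRd
[5] P1: store L1 := 24 | P0:I, P1:M(24) | bus: BusRdX,Flush
[6] P0: store L1 := 35 | P0:M(35), P1:I | bus: BusRdX,Flush
[7] P1: load  L0 | P0:S(54), P1:O(54) | bus: none
[8] P1: load  L0 | P0:S(54), P1:O(54) | bus: none
[9] P1: load  L1 | P0:O(35), P1:S(35) | bus: BusRd

state = O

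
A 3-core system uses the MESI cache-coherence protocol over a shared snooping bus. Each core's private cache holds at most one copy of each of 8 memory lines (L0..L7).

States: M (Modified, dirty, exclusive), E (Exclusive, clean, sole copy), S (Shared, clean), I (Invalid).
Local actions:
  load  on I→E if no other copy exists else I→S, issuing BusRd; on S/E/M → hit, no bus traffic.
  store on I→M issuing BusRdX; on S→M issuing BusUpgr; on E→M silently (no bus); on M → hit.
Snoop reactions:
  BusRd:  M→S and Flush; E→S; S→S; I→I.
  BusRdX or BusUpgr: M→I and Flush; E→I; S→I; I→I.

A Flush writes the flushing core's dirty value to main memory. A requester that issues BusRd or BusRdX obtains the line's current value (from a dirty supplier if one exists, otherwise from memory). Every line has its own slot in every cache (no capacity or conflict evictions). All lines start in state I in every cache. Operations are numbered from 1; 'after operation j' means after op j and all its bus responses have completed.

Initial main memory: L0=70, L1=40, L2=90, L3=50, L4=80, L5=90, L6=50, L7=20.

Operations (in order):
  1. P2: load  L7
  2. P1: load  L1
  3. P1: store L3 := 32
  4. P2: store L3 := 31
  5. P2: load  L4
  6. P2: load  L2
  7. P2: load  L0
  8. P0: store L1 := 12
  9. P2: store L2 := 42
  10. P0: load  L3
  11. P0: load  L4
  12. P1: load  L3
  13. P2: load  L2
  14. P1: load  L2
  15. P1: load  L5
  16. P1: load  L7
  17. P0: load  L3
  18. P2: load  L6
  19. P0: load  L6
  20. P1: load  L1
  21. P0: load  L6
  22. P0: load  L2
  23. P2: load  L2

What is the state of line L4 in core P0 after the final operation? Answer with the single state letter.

state = S

1. P2: load  L7  bus=[BusRd]  L7: P0=I P1=I P2=E  mem[L7]=20
2. P1: load  L1  bus=[BusRd]  L1: P0=I P1=E P2=I  mem[L1]=40
3. P1: store L3 := 32  bus=[BusRdX]  L3: P0=I P1=M P2=I  mem[L3]=50
4. P2: store L3 := 31  bus=[BusRdX,Flush]  L3: P0=I P1=I P2=M  mem[L3]=32
5. P2: load  L4  bus=[BusRd]  L4: P0=I P1=I P2=E  mem[L4]=80
6. P2: load  L2  bus=[BusRd]  L2: P0=I P1=I P2=E  mem[L2]=90
7. P2: load  L0  bus=[BusRd]  L0: P0=I P1=I P2=E  mem[L0]=70
8. P0: store L1 := 12  bus=[BusRdX]  L1: P0=M P1=I P2=I  mem[L1]=40
9. P2: store L2 := 42  bus=[-]  L2: P0=I P1=I P2=M  mem[L2]=90
10. P0: load  L3  bus=[BusRd,Flush]  L3: P0=S P1=I P2=S  mem[L3]=31
11. P0: load  L4  bus=[BusRd]  L4: P0=S P1=I P2=S  mem[L4]=80
12. P1: load  L3  bus=[BusRd]  L3: P0=S P1=S P2=S  mem[L3]=31
13. P2: load  L2  bus=[-]  L2: P0=I P1=I P2=M  mem[L2]=90
14. P1: load  L2  bus=[BusRd,Flush]  L2: P0=I P1=S P2=S  mem[L2]=42
15. P1: load  L5  bus=[BusRd]  L5: P0=I P1=E P2=I  mem[L5]=90
16. P1: load  L7  bus=[BusRd]  L7: P0=I P1=S P2=S  mem[L7]=20
17. P0: load  L3  bus=[-]  L3: P0=S P1=S P2=S  mem[L3]=31
18. P2: load  L6  bus=[BusRd]  L6: P0=I P1=I P2=E  mem[L6]=50
19. P0: load  L6  bus=[BusRd]  L6: P0=S P1=I P2=S  mem[L6]=50
20. P1: load  L1  bus=[BusRd,Flush]  L1: P0=S P1=S P2=I  mem[L1]=12
21. P0: load  L6  bus=[-]  L6: P0=S P1=I P2=S  mem[L6]=50
22. P0: load  L2  bus=[BusRd]  L2: P0=S P1=S P2=S  mem[L2]=42
23. P2: load  L2  bus=[-]  L2: P0=S P1=S P2=S  mem[L2]=42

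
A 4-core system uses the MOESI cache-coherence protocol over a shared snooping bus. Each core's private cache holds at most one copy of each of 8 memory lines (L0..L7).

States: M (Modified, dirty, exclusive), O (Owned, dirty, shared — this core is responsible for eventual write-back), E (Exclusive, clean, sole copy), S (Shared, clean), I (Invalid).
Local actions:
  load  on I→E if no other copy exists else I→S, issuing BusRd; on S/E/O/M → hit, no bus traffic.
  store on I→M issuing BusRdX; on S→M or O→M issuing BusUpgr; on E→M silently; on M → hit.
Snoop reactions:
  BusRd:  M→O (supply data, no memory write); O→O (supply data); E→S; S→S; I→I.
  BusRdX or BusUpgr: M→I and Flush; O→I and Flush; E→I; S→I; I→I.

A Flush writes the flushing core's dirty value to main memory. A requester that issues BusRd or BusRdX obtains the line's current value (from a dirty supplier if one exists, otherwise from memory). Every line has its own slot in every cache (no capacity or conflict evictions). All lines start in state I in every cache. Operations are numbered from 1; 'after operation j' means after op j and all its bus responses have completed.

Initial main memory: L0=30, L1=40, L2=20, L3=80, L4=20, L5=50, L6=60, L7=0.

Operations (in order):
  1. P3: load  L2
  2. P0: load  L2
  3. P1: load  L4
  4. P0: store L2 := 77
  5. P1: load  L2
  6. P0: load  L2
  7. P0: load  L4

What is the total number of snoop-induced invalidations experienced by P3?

invalidations = 1

[1] P3: load  L2 | P0:I, P1:I, P2:I, P3:E(20) | bus: BusRd
[2] P0: load  L2 | P0:S(20), P1:I, P2:I, P3:S(20) | bus: BusRd
[3] P1: load  L4 | P0:I, P1:E(20), P2:I, P3:I | bus: BusRd
[4] P0: store L2 := 77 | P0:M(77), P1:I, P2:I, P3:I | bus: BusUpgr
[5] P1: load  L2 | P0:O(77), P1:S(77), P2:I, P3:I | bus: BusRd
[6] P0: load  L2 | P0:O(77), P1:S(77), P2:I, P3:I | bus: none
[7] P0: load  L4 | P0:S(20), P1:S(20), P2:I, P3:I | bus: BusRd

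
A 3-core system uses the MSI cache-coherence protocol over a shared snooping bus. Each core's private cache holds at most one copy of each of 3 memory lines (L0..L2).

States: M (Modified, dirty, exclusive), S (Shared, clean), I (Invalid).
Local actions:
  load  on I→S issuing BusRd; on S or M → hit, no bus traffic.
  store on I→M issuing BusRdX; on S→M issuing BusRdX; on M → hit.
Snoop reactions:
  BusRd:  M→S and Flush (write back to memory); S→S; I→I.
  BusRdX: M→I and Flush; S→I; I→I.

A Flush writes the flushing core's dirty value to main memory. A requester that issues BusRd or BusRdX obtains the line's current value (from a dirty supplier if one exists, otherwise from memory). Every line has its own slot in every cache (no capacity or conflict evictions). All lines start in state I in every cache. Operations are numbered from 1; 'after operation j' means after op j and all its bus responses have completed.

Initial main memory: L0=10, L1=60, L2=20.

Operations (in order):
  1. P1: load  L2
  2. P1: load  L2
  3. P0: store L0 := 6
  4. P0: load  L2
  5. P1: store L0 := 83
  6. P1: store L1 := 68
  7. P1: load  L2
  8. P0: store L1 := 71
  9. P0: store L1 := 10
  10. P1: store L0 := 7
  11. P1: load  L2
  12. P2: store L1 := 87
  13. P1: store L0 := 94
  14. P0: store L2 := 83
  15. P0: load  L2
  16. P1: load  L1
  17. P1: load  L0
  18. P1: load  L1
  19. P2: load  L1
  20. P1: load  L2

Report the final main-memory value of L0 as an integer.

memory[L0] = 6

step 1: P1: load  L2  ⟶  ISI  (L2)  txn=BusRd  M[L2]=20
step 2: P1: load  L2  ⟶  ISI  (L2)  txn=∅  M[L2]=20
step 3: P0: store L0 := 6  ⟶  MII  (L0)  txn=BusRdX  M[L0]=10
step 4: P0: load  L2  ⟶  SSI  (L2)  txn=BusRd  M[L2]=20
step 5: P1: store L0 := 83  ⟶  IMI  (L0)  txn=BusRdX+Flush  M[L0]=6
step 6: P1: store L1 := 68  ⟶  IMI  (L1)  txn=BusRdX  M[L1]=60
step 7: P1: load  L2  ⟶  SSI  (L2)  txn=∅  M[L2]=20
step 8: P0: store L1 := 71  ⟶  MII  (L1)  txn=BusRdX+Flush  M[L1]=68
step 9: P0: store L1 := 10  ⟶  MII  (L1)  txn=∅  M[L1]=68
step 10: P1: store L0 := 7  ⟶  IMI  (L0)  txn=∅  M[L0]=6
step 11: P1: load  L2  ⟶  SSI  (L2)  txn=∅  M[L2]=20
step 12: P2: store L1 := 87  ⟶  IIM  (L1)  txn=BusRdX+Flush  M[L1]=10
step 13: P1: store L0 := 94  ⟶  IMI  (L0)  txn=∅  M[L0]=6
step 14: P0: store L2 := 83  ⟶  MII  (L2)  txn=BusRdX  M[L2]=20
step 15: P0: load  L2  ⟶  MII  (L2)  txn=∅  M[L2]=20
step 16: P1: load  L1  ⟶  ISS  (L1)  txn=BusRd+Flush  M[L1]=87
step 17: P1: load  L0  ⟶  IMI  (L0)  txn=∅  M[L0]=6
step 18: P1: load  L1  ⟶  ISS  (L1)  txn=∅  M[L1]=87
step 19: P2: load  L1  ⟶  ISS  (L1)  txn=∅  M[L1]=87
step 20: P1: load  L2  ⟶  SSI  (L2)  txn=BusRd+Flush  M[L2]=83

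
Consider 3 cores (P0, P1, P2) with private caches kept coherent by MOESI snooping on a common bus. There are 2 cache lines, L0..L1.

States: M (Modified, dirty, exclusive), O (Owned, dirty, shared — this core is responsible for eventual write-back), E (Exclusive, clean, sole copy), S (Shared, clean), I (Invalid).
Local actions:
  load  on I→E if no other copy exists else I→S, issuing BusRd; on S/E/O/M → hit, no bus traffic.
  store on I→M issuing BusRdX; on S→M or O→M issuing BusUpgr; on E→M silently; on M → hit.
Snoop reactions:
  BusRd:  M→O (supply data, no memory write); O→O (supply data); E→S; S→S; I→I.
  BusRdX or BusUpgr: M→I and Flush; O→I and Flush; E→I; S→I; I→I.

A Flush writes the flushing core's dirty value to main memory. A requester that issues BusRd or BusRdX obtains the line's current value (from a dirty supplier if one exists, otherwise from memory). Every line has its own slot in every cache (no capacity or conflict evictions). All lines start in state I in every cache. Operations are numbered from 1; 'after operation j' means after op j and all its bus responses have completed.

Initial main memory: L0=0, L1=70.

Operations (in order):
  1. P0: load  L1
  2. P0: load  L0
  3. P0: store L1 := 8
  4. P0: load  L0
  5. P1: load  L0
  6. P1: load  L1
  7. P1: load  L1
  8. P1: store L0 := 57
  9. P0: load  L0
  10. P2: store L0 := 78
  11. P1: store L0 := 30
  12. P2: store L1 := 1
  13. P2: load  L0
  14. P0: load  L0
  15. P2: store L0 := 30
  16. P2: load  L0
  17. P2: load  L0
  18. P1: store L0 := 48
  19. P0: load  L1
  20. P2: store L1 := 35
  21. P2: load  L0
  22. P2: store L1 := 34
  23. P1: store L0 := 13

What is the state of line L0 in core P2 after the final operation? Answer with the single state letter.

step 1: P0: load  L1  ⟶  EII  (L1)  txn=BusRd  M[L1]=70
step 2: P0: load  L0  ⟶  EII  (L0)  txn=BusRd  M[L0]=0
step 3: P0: store L1 := 8  ⟶  MII  (L1)  txn=∅  M[L1]=70
step 4: P0: load  L0  ⟶  EII  (L0)  txn=∅  M[L0]=0
step 5: P1: load  L0  ⟶  SSI  (L0)  txn=BusRd  M[L0]=0
step 6: P1: load  L1  ⟶  OSI  (L1)  txn=BusRd  M[L1]=70
step 7: P1: load  L1  ⟶  OSI  (L1)  txn=∅  M[L1]=70
step 8: P1: store L0 := 57  ⟶  IMI  (L0)  txn=BusUpgr  M[L0]=0
step 9: P0: load  L0  ⟶  SOI  (L0)  txn=BusRd  M[L0]=0
step 10: P2: store L0 := 78  ⟶  IIM  (L0)  txn=BusRdX+Flush  M[L0]=57
step 11: P1: store L0 := 30  ⟶  IMI  (L0)  txn=BusRdX+Flush  M[L0]=78
step 12: P2: store L1 := 1  ⟶  IIM  (L1)  txn=BusRdX+Flush  M[L1]=8
step 13: P2: load  L0  ⟶  IOS  (L0)  txn=BusRd  M[L0]=78
step 14: P0: load  L0  ⟶  SOS  (L0)  txn=BusRd  M[L0]=78
step 15: P2: store L0 := 30  ⟶  IIM  (L0)  txn=BusUpgr+Flush  M[L0]=30
step 16: P2: load  L0  ⟶  IIM  (L0)  txn=∅  M[L0]=30
step 17: P2: load  L0  ⟶  IIM  (L0)  txn=∅  M[L0]=30
step 18: P1: store L0 := 48  ⟶  IMI  (L0)  txn=BusRdX+Flush  M[L0]=30
step 19: P0: load  L1  ⟶  SIO  (L1)  txn=BusRd  M[L1]=8
step 20: P2: store L1 := 35  ⟶  IIM  (L1)  txn=BusUpgr  M[L1]=8
step 21: P2: load  L0  ⟶  IOS  (L0)  txn=BusRd  M[L0]=30
step 22: P2: store L1 := 34  ⟶  IIM  (L1)  txn=∅  M[L1]=8
step 23: P1: store L0 := 13  ⟶  IMI  (L0)  txn=BusUpgr  M[L0]=30

state = I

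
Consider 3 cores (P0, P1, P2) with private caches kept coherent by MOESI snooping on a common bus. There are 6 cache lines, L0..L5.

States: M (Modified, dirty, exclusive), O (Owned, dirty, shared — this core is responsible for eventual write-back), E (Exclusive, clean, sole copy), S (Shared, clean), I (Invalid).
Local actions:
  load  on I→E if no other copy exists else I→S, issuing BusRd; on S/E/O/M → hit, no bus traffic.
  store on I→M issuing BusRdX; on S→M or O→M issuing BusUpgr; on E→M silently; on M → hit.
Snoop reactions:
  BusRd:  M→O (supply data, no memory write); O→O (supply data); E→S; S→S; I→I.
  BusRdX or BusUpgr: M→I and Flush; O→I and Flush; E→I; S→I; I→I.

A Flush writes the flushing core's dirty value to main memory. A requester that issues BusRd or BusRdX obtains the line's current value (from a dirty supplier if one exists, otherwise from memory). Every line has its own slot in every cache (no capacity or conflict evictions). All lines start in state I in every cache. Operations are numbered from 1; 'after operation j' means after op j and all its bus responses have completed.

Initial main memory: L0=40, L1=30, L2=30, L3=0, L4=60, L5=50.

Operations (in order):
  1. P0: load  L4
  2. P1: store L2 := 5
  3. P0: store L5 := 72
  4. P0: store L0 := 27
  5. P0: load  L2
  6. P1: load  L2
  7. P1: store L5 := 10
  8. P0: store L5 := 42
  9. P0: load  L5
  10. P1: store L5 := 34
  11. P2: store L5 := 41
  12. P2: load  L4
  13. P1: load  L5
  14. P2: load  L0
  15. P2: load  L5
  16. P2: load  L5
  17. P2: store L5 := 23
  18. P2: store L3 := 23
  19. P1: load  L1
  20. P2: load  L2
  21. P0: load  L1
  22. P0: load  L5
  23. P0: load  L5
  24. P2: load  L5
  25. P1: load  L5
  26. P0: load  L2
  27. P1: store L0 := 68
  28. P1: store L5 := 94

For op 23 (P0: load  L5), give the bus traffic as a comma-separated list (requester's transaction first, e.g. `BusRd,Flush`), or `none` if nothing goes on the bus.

bus = none

  op1 P0: load  L4 → E/I/I on L4; bus BusRd; mem=60
  op2 P1: store L2 := 5 → I/M/I on L2; bus BusRdX; mem=30
  op3 P0: store L5 := 72 → M/I/I on L5; bus BusRdX; mem=50
  op4 P0: store L0 := 27 → M/I/I on L0; bus BusRdX; mem=40
  op5 P0: load  L2 → S/O/I on L2; bus BusRd; mem=30
  op6 P1: load  L2 → S/O/I on L2; bus (none); mem=30
  op7 P1: store L5 := 10 → I/M/I on L5; bus BusRdX Flush; mem=72
  op8 P0: store L5 := 42 → M/I/I on L5; bus BusRdX Flush; mem=10
  op9 P0: load  L5 → M/I/I on L5; bus (none); mem=10
  op10 P1: store L5 := 34 → I/M/I on L5; bus BusRdX Flush; mem=42
  op11 P2: store L5 := 41 → I/I/M on L5; bus BusRdX Flush; mem=34
  op12 P2: load  L4 → S/I/S on L4; bus BusRd; mem=60
  op13 P1: load  L5 → I/S/O on L5; bus BusRd; mem=34
  op14 P2: load  L0 → O/I/S on L0; bus BusRd; mem=40
  op15 P2: load  L5 → I/S/O on L5; bus (none); mem=34
  op16 P2: load  L5 → I/S/O on L5; bus (none); mem=34
  op17 P2: store L5 := 23 → I/I/M on L5; bus BusUpgr; mem=34
  op18 P2: store L3 := 23 → I/I/M on L3; bus BusRdX; mem=0
  op19 P1: load  L1 → I/E/I on L1; bus BusRd; mem=30
  op20 P2: load  L2 → S/O/S on L2; bus BusRd; mem=30
  op21 P0: load  L1 → S/S/I on L1; bus BusRd; mem=30
  op22 P0: load  L5 → S/I/O on L5; bus BusRd; mem=34
  op23 P0: load  L5 → S/I/O on L5; bus (none); mem=34
  op24 P2: load  L5 → S/I/O on L5; bus (none); mem=34
  op25 P1: load  L5 → S/S/O on L5; bus BusRd; mem=34
  op26 P0: load  L2 → S/O/S on L2; bus (none); mem=30
  op27 P1: store L0 := 68 → I/M/I on L0; bus BusRdX Flush; mem=27
  op28 P1: store L5 := 94 → I/M/I on L5; bus BusUpgr Flush; mem=23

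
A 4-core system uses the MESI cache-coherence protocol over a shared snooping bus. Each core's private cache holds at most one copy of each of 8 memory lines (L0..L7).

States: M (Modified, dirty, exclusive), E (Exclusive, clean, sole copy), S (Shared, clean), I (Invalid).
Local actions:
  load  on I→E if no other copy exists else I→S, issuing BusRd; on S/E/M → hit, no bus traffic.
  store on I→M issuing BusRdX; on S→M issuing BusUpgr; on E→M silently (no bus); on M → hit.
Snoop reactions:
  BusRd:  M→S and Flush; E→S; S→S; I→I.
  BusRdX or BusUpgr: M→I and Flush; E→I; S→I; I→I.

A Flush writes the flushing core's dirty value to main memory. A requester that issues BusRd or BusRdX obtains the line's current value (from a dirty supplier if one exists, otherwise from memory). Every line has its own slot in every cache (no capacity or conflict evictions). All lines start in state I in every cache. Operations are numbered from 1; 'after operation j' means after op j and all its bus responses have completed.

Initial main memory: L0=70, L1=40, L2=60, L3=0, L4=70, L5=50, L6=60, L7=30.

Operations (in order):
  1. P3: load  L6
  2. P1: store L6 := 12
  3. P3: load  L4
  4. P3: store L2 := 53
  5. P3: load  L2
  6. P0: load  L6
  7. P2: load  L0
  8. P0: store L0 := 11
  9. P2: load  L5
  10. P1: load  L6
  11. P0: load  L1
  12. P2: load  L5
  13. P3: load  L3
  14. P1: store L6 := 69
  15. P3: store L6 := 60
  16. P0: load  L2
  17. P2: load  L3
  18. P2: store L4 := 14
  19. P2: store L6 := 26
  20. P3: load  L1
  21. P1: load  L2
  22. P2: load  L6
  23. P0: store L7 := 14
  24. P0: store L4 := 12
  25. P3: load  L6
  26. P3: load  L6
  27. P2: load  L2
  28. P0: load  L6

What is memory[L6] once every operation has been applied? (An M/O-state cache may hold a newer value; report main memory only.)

memory[L6] = 26

  op1 P3: load  L6 → I/I/I/E on L6; bus BusRd; mem=60
  op2 P1: store L6 := 12 → I/M/I/I on L6; bus BusRdX; mem=60
  op3 P3: load  L4 → I/I/I/E on L4; bus BusRd; mem=70
  op4 P3: store L2 := 53 → I/I/I/M on L2; bus BusRdX; mem=60
  op5 P3: load  L2 → I/I/I/M on L2; bus (none); mem=60
  op6 P0: load  L6 → S/S/I/I on L6; bus BusRd Flush; mem=12
  op7 P2: load  L0 → I/I/E/I on L0; bus BusRd; mem=70
  op8 P0: store L0 := 11 → M/I/I/I on L0; bus BusRdX; mem=70
  op9 P2: load  L5 → I/I/E/I on L5; bus BusRd; mem=50
  op10 P1: load  L6 → S/S/I/I on L6; bus (none); mem=12
  op11 P0: load  L1 → E/I/I/I on L1; bus BusRd; mem=40
  op12 P2: load  L5 → I/I/E/I on L5; bus (none); mem=50
  op13 P3: load  L3 → I/I/I/E on L3; bus BusRd; mem=0
  op14 P1: store L6 := 69 → I/M/I/I on L6; bus BusUpgr; mem=12
  op15 P3: store L6 := 60 → I/I/I/M on L6; bus BusRdX Flush; mem=69
  op16 P0: load  L2 → S/I/I/S on L2; bus BusRd Flush; mem=53
  op17 P2: load  L3 → I/I/S/S on L3; bus BusRd; mem=0
  op18 P2: store L4 := 14 → I/I/M/I on L4; bus BusRdX; mem=70
  op19 P2: store L6 := 26 → I/I/M/I on L6; bus BusRdX Flush; mem=60
  op20 P3: load  L1 → S/I/I/S on L1; bus BusRd; mem=40
  op21 P1: load  L2 → S/S/I/S on L2; bus BusRd; mem=53
  op22 P2: load  L6 → I/I/M/I on L6; bus (none); mem=60
  op23 P0: store L7 := 14 → M/I/I/I on L7; bus BusRdX; mem=30
  op24 P0: store L4 := 12 → M/I/I/I on L4; bus BusRdX Flush; mem=14
  op25 P3: load  L6 → I/I/S/S on L6; bus BusRd Flush; mem=26
  op26 P3: load  L6 → I/I/S/S on L6; bus (none); mem=26
  op27 P2: load  L2 → S/S/S/S on L2; bus BusRd; mem=53
  op28 P0: load  L6 → S/I/S/S on L6; bus BusRd; mem=26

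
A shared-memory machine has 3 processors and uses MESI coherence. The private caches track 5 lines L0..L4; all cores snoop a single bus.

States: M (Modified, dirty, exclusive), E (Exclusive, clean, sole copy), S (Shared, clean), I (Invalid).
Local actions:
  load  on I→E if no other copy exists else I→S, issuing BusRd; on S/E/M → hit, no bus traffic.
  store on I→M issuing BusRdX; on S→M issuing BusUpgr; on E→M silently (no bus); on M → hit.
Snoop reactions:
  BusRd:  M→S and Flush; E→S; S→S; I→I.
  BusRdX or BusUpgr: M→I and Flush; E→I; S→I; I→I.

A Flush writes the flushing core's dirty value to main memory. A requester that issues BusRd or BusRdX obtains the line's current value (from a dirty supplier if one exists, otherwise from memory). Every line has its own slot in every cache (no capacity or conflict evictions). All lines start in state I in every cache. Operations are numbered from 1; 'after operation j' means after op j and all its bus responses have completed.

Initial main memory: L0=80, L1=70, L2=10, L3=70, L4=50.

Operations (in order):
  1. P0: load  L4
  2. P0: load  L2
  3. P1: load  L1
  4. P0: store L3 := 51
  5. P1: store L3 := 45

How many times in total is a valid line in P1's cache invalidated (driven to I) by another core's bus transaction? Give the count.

step 1: P0: load  L4  ⟶  EII  (L4)  txn=BusRd  M[L4]=50
step 2: P0: load  L2  ⟶  EII  (L2)  txn=BusRd  M[L2]=10
step 3: P1: load  L1  ⟶  IEI  (L1)  txn=BusRd  M[L1]=70
step 4: P0: store L3 := 51  ⟶  MII  (L3)  txn=BusRdX  M[L3]=70
step 5: P1: store L3 := 45  ⟶  IMI  (L3)  txn=BusRdX+Flush  M[L3]=51

invalidations = 0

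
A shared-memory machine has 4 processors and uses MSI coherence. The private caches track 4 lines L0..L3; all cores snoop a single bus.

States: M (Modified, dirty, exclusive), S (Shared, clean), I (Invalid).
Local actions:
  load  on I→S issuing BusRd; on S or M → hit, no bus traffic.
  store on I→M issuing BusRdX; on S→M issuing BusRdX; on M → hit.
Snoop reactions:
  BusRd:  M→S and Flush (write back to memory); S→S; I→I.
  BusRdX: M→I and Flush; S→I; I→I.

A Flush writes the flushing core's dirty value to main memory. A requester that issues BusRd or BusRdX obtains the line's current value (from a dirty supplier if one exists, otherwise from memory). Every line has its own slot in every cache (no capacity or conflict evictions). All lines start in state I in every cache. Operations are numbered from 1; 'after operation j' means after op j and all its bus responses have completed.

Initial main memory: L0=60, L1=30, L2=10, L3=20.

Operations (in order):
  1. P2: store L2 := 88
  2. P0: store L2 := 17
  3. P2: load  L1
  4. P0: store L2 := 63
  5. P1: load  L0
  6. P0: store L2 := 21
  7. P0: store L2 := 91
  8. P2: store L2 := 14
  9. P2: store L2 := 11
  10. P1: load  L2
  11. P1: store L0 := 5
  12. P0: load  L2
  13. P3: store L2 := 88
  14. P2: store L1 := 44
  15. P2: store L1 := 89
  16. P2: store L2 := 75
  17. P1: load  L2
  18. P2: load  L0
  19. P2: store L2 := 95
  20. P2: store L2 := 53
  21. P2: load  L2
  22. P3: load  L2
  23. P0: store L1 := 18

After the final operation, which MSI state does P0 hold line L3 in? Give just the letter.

state = I

  op1 P2: store L2 := 88 → I/I/M/I on L2; bus BusRdX; mem=10
  op2 P0: store L2 := 17 → M/I/I/I on L2; bus BusRdX Flush; mem=88
  op3 P2: load  L1 → I/I/S/I on L1; bus BusRd; mem=30
  op4 P0: store L2 := 63 → M/I/I/I on L2; bus (none); mem=88
  op5 P1: load  L0 → I/S/I/I on L0; bus BusRd; mem=60
  op6 P0: store L2 := 21 → M/I/I/I on L2; bus (none); mem=88
  op7 P0: store L2 := 91 → M/I/I/I on L2; bus (none); mem=88
  op8 P2: store L2 := 14 → I/I/M/I on L2; bus BusRdX Flush; mem=91
  op9 P2: store L2 := 11 → I/I/M/I on L2; bus (none); mem=91
  op10 P1: load  L2 → I/S/S/I on L2; bus BusRd Flush; mem=11
  op11 P1: store L0 := 5 → I/M/I/I on L0; bus BusRdX; mem=60
  op12 P0: load  L2 → S/S/S/I on L2; bus BusRd; mem=11
  op13 P3: store L2 := 88 → I/I/I/M on L2; bus BusRdX; mem=11
  op14 P2: store L1 := 44 → I/I/M/I on L1; bus BusRdX; mem=30
  op15 P2: store L1 := 89 → I/I/M/I on L1; bus (none); mem=30
  op16 P2: store L2 := 75 → I/I/M/I on L2; bus BusRdX Flush; mem=88
  op17 P1: load  L2 → I/S/S/I on L2; bus BusRd Flush; mem=75
  op18 P2: load  L0 → I/S/S/I on L0; bus BusRd Flush; mem=5
  op19 P2: store L2 := 95 → I/I/M/I on L2; bus BusRdX; mem=75
  op20 P2: store L2 := 53 → I/I/M/I on L2; bus (none); mem=75
  op21 P2: load  L2 → I/I/M/I on L2; bus (none); mem=75
  op22 P3: load  L2 → I/I/S/S on L2; bus BusRd Flush; mem=53
  op23 P0: store L1 := 18 → M/I/I/I on L1; bus BusRdX Flush; mem=89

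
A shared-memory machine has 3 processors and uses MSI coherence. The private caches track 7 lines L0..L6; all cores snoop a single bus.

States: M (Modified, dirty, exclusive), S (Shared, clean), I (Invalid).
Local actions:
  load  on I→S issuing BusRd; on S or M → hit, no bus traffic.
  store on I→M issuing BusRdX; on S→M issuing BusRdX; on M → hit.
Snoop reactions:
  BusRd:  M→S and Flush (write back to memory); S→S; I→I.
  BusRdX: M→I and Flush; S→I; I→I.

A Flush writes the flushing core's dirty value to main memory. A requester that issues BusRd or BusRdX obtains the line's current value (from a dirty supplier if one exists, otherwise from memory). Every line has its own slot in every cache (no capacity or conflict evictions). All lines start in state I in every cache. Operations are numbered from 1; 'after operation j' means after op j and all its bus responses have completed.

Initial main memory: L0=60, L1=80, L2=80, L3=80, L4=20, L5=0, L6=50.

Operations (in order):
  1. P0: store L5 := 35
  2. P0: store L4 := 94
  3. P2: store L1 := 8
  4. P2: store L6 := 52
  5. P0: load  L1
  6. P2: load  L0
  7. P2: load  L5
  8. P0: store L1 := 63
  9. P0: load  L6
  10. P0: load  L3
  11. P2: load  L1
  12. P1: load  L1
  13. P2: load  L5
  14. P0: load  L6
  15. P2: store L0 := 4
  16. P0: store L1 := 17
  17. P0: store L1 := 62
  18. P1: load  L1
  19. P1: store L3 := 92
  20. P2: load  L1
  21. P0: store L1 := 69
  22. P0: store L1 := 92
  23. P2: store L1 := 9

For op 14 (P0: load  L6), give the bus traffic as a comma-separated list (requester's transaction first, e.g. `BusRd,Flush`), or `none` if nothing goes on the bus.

bus = none

[1] P0: store L5 := 35 | P0:M(35), P1:I, P2:I | bus: BusRdX
[2] P0: store L4 := 94 | P0:M(94), P1:I, P2:I | bus: BusRdX
[3] P2: store L1 := 8 | P0:I, P1:I, P2:M(8) | bus: BusRdX
[4] P2: store L6 := 52 | P0:I, P1:I, P2:M(52) | bus: BusRdX
[5] P0: load  L1 | P0:S(8), P1:I, P2:S(8) | bus: BusRd,Flush
[6] P2: load  L0 | P0:I, P1:I, P2:S(60) | bus: BusRd
[7] P2: load  L5 | P0:S(35), P1:I, P2:S(35) | bus: BusRd,Flush
[8] P0: store L1 := 63 | P0:M(63), P1:I, P2:I | bus: BusRdX
[9] P0: load  L6 | P0:S(52), P1:I, P2:S(52) | bus: BusRd,Flush
[10] P0: load  L3 | P0:S(80), P1:I, P2:I | bus: BusRd
[11] P2: load  L1 | P0:S(63), P1:I, P2:S(63) | bus: BusRd,Flush
[12] P1: load  L1 | P0:S(63), P1:S(63), P2:S(63) | bus: BusRd
[13] P2: load  L5 | P0:S(35), P1:I, P2:S(35) | bus: none
[14] P0: load  L6 | P0:S(52), P1:I, P2:S(52) | bus: none
[15] P2: store L0 := 4 | P0:I, P1:I, P2:M(4) | bus: BusRdX
[16] P0: store L1 := 17 | P0:M(17), P1:I, P2:I | bus: BusRdX
[17] P0: store L1 := 62 | P0:M(62), P1:I, P2:I | bus: none
[18] P1: load  L1 | P0:S(62), P1:S(62), P2:I | bus: BusRd,Flush
[19] P1: store L3 := 92 | P0:I, P1:M(92), P2:I | bus: BusRdX
[20] P2: load  L1 | P0:S(62), P1:S(62), P2:S(62) | bus: BusRd
[21] P0: store L1 := 69 | P0:M(69), P1:I, P2:I | bus: BusRdX
[22] P0: store L1 := 92 | P0:M(92), P1:I, P2:I | bus: none
[23] P2: store L1 := 9 | P0:I, P1:I, P2:M(9) | bus: BusRdX,Flush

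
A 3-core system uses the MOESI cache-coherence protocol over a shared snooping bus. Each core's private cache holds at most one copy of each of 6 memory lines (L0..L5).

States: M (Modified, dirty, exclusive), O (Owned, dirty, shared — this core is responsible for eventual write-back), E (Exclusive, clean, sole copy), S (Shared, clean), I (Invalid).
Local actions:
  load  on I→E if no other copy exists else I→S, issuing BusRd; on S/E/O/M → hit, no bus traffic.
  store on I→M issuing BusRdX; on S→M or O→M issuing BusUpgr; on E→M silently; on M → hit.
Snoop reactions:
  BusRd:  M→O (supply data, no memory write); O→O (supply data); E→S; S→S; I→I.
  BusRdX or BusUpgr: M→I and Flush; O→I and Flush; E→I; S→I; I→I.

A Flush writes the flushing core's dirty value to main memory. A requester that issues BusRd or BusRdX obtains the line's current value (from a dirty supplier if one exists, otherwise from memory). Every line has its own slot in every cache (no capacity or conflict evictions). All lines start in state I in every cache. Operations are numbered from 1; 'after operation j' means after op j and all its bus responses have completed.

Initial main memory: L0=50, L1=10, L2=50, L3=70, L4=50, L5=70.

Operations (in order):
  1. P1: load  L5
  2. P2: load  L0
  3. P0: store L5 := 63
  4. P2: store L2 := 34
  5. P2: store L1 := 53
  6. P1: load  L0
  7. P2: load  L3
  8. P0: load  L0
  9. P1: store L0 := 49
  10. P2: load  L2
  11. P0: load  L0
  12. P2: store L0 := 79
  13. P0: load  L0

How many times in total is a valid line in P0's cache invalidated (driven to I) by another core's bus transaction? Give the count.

invalidations = 2

step 1: P1: load  L5  ⟶  IEI  (L5)  txn=BusRd  M[L5]=70
step 2: P2: load  L0  ⟶  IIE  (L0)  txn=BusRd  M[L0]=50
step 3: P0: store L5 := 63  ⟶  MII  (L5)  txn=BusRdX  M[L5]=70
step 4: P2: store L2 := 34  ⟶  IIM  (L2)  txn=BusRdX  M[L2]=50
step 5: P2: store L1 := 53  ⟶  IIM  (L1)  txn=BusRdX  M[L1]=10
step 6: P1: load  L0  ⟶  ISS  (L0)  txn=BusRd  M[L0]=50
step 7: P2: load  L3  ⟶  IIE  (L3)  txn=BusRd  M[L3]=70
step 8: P0: load  L0  ⟶  SSS  (L0)  txn=BusRd  M[L0]=50
step 9: P1: store L0 := 49  ⟶  IMI  (L0)  txn=BusUpgr  M[L0]=50
step 10: P2: load  L2  ⟶  IIM  (L2)  txn=∅  M[L2]=50
step 11: P0: load  L0  ⟶  SOI  (L0)  txn=BusRd  M[L0]=50
step 12: P2: store L0 := 79  ⟶  IIM  (L0)  txn=BusRdX+Flush  M[L0]=49
step 13: P0: load  L0  ⟶  SIO  (L0)  txn=BusRd  M[L0]=49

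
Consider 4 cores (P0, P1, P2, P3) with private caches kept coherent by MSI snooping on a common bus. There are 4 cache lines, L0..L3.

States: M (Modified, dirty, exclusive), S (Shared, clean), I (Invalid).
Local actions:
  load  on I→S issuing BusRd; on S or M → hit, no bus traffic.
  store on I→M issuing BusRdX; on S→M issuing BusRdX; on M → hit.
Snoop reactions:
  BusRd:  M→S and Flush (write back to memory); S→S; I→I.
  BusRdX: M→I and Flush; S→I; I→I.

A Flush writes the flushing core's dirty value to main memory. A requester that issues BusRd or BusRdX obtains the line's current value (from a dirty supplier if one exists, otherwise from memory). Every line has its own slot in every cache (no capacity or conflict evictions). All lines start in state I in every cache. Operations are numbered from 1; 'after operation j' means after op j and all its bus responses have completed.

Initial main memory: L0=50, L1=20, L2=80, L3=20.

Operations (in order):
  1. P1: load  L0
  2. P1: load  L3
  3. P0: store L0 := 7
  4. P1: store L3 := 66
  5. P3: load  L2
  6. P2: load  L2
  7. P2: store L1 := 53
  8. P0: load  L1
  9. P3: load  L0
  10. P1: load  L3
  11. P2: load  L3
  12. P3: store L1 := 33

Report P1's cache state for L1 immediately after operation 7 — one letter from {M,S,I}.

1. P1: load  L0  bus=[BusRd]  L0: P0=I P1=S P2=I P3=I  mem[L0]=50
2. P1: load  L3  bus=[BusRd]  L3: P0=I P1=S P2=I P3=I  mem[L3]=20
3. P0: store L0 := 7  bus=[BusRdX]  L0: P0=M P1=I P2=I P3=I  mem[L0]=50
4. P1: store L3 := 66  bus=[BusRdX]  L3: P0=I P1=M P2=I P3=I  mem[L3]=20
5. P3: load  L2  bus=[BusRd]  L2: P0=I P1=I P2=I P3=S  mem[L2]=80
6. P2: load  L2  bus=[BusRd]  L2: P0=I P1=I P2=S P3=S  mem[L2]=80
7. P2: store L1 := 53  bus=[BusRdX]  L1: P0=I P1=I P2=M P3=I  mem[L1]=20
8. P0: load  L1  bus=[BusRd,Flush]  L1: P0=S P1=I P2=S P3=I  mem[L1]=53
9. P3: load  L0  bus=[BusRd,Flush]  L0: P0=S P1=I P2=I P3=S  mem[L0]=7
10. P1: load  L3  bus=[-]  L3: P0=I P1=M P2=I P3=I  mem[L3]=20
11. P2: load  L3  bus=[BusRd,Flush]  L3: P0=I P1=S P2=S P3=I  mem[L3]=66
12. P3: store L1 := 33  bus=[BusRdX]  L1: P0=I P1=I P2=I P3=M  mem[L1]=53

state = I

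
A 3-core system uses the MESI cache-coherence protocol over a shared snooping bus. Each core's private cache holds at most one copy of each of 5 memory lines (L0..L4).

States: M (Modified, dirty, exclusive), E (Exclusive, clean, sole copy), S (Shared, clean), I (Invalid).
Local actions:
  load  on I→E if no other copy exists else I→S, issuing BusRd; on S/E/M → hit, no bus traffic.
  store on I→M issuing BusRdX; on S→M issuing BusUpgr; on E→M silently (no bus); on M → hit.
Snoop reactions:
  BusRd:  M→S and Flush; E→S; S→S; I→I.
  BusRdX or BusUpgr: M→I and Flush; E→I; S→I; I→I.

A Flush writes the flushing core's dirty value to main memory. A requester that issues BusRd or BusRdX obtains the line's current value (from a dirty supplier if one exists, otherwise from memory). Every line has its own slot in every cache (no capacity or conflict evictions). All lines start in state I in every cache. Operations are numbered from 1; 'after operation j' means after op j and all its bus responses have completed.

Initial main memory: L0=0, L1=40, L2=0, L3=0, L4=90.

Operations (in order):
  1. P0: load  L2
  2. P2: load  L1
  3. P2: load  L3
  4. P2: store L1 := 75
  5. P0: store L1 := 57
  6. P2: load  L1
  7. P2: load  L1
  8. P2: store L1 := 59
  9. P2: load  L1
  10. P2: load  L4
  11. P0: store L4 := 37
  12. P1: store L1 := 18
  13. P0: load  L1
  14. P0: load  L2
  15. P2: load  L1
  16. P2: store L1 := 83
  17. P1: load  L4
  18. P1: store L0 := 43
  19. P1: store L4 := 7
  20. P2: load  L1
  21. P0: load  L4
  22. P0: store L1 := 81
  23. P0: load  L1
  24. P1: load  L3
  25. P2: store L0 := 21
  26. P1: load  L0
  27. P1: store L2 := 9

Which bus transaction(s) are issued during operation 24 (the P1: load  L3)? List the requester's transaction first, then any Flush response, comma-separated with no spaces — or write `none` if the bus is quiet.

bus = BusRd

  op1 P0: load  L2 → E/I/I on L2; bus BusRd; mem=0
  op2 P2: load  L1 → I/I/E on L1; bus BusRd; mem=40
  op3 P2: load  L3 → I/I/E on L3; bus BusRd; mem=0
  op4 P2: store L1 := 75 → I/I/M on L1; bus (none); mem=40
  op5 P0: store L1 := 57 → M/I/I on L1; bus BusRdX Flush; mem=75
  op6 P2: load  L1 → S/I/S on L1; bus BusRd Flush; mem=57
  op7 P2: load  L1 → S/I/S on L1; bus (none); mem=57
  op8 P2: store L1 := 59 → I/I/M on L1; bus BusUpgr; mem=57
  op9 P2: load  L1 → I/I/M on L1; bus (none); mem=57
  op10 P2: load  L4 → I/I/E on L4; bus BusRd; mem=90
  op11 P0: store L4 := 37 → M/I/I on L4; bus BusRdX; mem=90
  op12 P1: store L1 := 18 → I/M/I on L1; bus BusRdX Flush; mem=59
  op13 P0: load  L1 → S/S/I on L1; bus BusRd Flush; mem=18
  op14 P0: load  L2 → E/I/I on L2; bus (none); mem=0
  op15 P2: load  L1 → S/S/S on L1; bus BusRd; mem=18
  op16 P2: store L1 := 83 → I/I/M on L1; bus BusUpgr; mem=18
  op17 P1: load  L4 → S/S/I on L4; bus BusRd Flush; mem=37
  op18 P1: store L0 := 43 → I/M/I on L0; bus BusRdX; mem=0
  op19 P1: store L4 := 7 → I/M/I on L4; bus BusUpgr; mem=37
  op20 P2: load  L1 → I/I/M on L1; bus (none); mem=18
  op21 P0: load  L4 → S/S/I on L4; bus BusRd Flush; mem=7
  op22 P0: store L1 := 81 → M/I/I on L1; bus BusRdX Flush; mem=83
  op23 P0: load  L1 → M/I/I on L1; bus (none); mem=83
  op24 P1: load  L3 → I/S/S on L3; bus BusRd; mem=0
  op25 P2: store L0 := 21 → I/I/M on L0; bus BusRdX Flush; mem=43
  op26 P1: load  L0 → I/S/S on L0; bus BusRd Flush; mem=21
  op27 P1: store L2 := 9 → I/M/I on L2; bus BusRdX; mem=0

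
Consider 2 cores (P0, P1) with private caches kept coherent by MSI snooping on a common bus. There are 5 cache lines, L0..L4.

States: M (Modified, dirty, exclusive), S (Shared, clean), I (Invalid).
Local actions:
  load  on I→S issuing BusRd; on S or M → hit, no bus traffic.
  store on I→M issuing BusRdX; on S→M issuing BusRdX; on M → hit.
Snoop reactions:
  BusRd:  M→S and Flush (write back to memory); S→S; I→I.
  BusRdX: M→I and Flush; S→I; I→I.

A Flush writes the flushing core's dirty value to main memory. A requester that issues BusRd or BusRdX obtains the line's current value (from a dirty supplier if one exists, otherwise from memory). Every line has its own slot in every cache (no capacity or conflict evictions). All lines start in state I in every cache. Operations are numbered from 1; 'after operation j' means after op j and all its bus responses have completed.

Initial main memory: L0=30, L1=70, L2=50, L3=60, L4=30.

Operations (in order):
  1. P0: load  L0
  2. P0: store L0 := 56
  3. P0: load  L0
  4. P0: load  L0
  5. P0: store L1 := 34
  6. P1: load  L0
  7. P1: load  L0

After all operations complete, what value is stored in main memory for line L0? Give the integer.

1. P0: load  L0  bus=[BusRd]  L0: P0=S P1=I  mem[L0]=30
2. P0: store L0 := 56  bus=[BusRdX]  L0: P0=M P1=I  mem[L0]=30
3. P0: load  L0  bus=[-]  L0: P0=M P1=I  mem[L0]=30
4. P0: load  L0  bus=[-]  L0: P0=M P1=I  mem[L0]=30
5. P0: store L1 := 34  bus=[BusRdX]  L1: P0=M P1=I  mem[L1]=70
6. P1: load  L0  bus=[BusRd,Flush]  L0: P0=S P1=S  mem[L0]=56
7. P1: load  L0  bus=[-]  L0: P0=S P1=S  mem[L0]=56

memory[L0] = 56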